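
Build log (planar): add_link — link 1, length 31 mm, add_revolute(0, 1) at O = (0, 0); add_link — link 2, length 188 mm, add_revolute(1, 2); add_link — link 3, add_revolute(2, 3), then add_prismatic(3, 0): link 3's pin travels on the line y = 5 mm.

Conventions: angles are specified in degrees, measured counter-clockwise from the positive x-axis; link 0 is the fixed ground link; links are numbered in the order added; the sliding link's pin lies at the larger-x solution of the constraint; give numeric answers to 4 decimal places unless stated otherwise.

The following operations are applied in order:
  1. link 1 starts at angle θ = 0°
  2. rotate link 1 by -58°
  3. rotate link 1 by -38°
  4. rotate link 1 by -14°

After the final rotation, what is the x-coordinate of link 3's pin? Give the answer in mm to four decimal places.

geometry: r = 31 mm, L = 188 mm, e = 5 mm; θ starts at 0°
rotate link 1 by -58°: θ ← 0° -58° = -58°
rotate link 1 by -38°: θ ← -58° -38° = -96°
rotate link 1 by -14°: θ ← -96° -14° = -110°
crank pin P = (r cos θ, r sin θ) = (-10.602624, -29.130471)
h = r sin θ − e = -29.130471 − 5 = -34.130471
x = r cos θ + √(L² − h²) = -10.602624 + 184.875934 = 174.273309

174.2733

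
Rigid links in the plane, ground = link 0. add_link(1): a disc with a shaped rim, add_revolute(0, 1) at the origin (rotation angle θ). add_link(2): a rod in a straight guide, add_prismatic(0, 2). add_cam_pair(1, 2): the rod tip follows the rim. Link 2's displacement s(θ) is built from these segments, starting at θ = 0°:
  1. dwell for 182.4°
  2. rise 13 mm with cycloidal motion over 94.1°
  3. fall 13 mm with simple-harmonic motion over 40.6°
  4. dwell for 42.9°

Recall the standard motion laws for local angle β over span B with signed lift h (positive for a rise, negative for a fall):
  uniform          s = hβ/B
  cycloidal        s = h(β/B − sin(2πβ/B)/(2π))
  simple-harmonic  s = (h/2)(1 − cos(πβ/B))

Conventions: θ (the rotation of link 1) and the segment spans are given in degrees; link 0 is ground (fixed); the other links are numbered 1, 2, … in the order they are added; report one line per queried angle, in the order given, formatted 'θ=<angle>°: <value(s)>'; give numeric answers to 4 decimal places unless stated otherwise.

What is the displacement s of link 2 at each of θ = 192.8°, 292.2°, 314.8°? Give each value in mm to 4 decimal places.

segment 1 (0° to 182.4°, dwell): s unchanged at 0.0000
θ = 192.8° falls in segment 2 (182.4° to 276.5°, cycloidal, h = 13): β = 192.8 − 182.4 = 10.4°, B = 94.1°; Δs = 13·(0.1105 − sin(2π·0.1105)/(2π)) = 0.1127; s = 0.0000 + 0.1127 = 0.1127
segment 2 (182.4° to 276.5°, cycloidal, h = 13) is passed completely: s = 0.0000 + (13) = 13.0000
θ = 292.2° falls in segment 3 (276.5° to 317.1°, simple-harmonic, h = -13): β = 292.2 − 276.5 = 15.7°, B = 40.6°; Δs = -13/2·(1 − cos(π·0.3867)) = -4.2349; s = 13.0000 − 4.2349 = 8.7651
θ = 314.8° falls in segment 3 (276.5° to 317.1°, simple-harmonic, h = -13): β = 314.8 − 276.5 = 38.3°, B = 40.6°; Δs = -13/2·(1 − cos(π·0.9433)) = -12.8973; s = 13.0000 − 12.8973 = 0.1027

θ=192.8°: 0.1127
θ=292.2°: 8.7651
θ=314.8°: 0.1027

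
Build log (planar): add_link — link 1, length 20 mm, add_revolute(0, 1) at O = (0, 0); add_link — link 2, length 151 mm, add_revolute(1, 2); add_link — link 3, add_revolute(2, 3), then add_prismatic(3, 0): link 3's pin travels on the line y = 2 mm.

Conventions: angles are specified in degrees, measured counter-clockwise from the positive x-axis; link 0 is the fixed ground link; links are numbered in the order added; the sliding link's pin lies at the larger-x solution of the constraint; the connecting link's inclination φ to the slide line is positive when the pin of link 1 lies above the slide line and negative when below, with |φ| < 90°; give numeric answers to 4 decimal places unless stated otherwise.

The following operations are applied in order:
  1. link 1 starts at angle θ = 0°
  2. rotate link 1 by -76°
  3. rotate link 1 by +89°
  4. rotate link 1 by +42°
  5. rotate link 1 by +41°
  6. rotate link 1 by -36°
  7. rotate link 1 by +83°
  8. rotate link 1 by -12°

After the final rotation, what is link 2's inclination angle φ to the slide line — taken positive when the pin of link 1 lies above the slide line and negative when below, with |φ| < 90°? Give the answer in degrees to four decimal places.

geometry: r = 20 mm, L = 151 mm, e = 2 mm; θ starts at 0°
rotate link 1 by -76°: θ ← 0° -76° = -76°
rotate link 1 by +89°: θ ← -76° +89° = 13°
rotate link 1 by +42°: θ ← 13° +42° = 55°
rotate link 1 by +41°: θ ← 55° +41° = 96°
rotate link 1 by -36°: θ ← 96° -36° = 60°
rotate link 1 by +83°: θ ← 60° +83° = 143°
rotate link 1 by -12°: θ ← 143° -12° = 131°
h = r sin θ − e = 15.094192 − 2 = 13.094192
sin φ = h / L = 13.094192 / 151 = 0.08671650
φ = arcsin(0.08671650) = 4.974738°

4.9747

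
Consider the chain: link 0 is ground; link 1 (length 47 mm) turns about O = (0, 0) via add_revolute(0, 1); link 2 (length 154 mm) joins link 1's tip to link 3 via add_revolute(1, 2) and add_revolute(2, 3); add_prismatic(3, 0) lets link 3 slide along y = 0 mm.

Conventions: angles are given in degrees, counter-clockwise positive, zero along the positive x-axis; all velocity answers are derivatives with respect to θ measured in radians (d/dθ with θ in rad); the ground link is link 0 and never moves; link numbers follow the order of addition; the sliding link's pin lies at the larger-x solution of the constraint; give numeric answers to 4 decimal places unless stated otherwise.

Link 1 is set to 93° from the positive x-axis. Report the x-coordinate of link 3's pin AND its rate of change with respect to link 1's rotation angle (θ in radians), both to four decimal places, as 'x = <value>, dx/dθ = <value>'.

geometry: r = 47 mm, L = 154 mm, e = 0 mm
crank pin P = (r cos θ, r sin θ) = (-2.459790, 46.935588)
h = r sin θ − e = 46.935588 − 0 = 46.935588
x = r cos θ + √(L² − h²) = -2.459790 + 146.673278 = 144.213488
dx/dθ = −r sin θ − h·r cos θ/√(L² − h²) (θ in radians; h = 46.935588) = -46.148453

x = 144.2135, dx/dθ = -46.1485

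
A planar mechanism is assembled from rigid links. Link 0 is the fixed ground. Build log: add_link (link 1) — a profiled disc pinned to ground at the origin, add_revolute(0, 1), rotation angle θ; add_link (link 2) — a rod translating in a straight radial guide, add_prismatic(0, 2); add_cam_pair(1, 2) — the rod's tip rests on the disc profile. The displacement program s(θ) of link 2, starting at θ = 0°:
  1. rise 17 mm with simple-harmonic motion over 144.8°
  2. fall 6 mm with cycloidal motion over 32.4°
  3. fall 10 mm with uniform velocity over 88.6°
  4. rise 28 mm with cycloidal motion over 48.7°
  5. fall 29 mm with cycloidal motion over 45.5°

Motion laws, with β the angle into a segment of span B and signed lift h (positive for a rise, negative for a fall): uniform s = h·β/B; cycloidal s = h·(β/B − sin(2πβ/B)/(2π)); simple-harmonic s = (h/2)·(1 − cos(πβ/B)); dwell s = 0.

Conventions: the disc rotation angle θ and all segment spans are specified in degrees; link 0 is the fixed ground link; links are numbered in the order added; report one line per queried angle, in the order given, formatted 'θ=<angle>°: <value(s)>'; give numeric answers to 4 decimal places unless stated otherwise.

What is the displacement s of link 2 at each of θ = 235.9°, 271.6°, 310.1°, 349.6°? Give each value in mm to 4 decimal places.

seg 1 [0°–144.8°] simple-harmonic, h=17: full span → s += 17 → s = 17.0000
seg 2 [144.8°–177.2°] cycloidal, h=-6: full span → s += -6 → s = 11.0000
seg 3 [177.2°–265.8°] uniform, h=-10: θ=235.9° here. β=58.7, B=88.6. -10·58.7/88.6 = -6.6253 → s = 4.3747
seg 3 [177.2°–265.8°] uniform, h=-10: full span → s += -10 → s = 1.0000
seg 4 [265.8°–314.5°] cycloidal, h=28: θ=271.6° here. β=5.8, B=48.7. 28·(0.1191 − sin(2π·0.1191)/(2π)) = 0.3026 → s = 1.3026
seg 4 [265.8°–314.5°] cycloidal, h=28: θ=310.1° here. β=44.3, B=48.7. 28·(0.9097 − sin(2π·0.9097)/(2π)) = 27.8663 → s = 28.8663
seg 4 [265.8°–314.5°] cycloidal, h=28: full span → s += 28 → s = 29.0000
seg 5 [314.5°–360°] cycloidal, h=-29: θ=349.6° here. β=35.1, B=45.5. -29·(0.7714 − sin(2π·0.7714)/(2π)) = -26.9452 → s = 2.0548

θ=235.9°: 4.3747
θ=271.6°: 1.3026
θ=310.1°: 28.8663
θ=349.6°: 2.0548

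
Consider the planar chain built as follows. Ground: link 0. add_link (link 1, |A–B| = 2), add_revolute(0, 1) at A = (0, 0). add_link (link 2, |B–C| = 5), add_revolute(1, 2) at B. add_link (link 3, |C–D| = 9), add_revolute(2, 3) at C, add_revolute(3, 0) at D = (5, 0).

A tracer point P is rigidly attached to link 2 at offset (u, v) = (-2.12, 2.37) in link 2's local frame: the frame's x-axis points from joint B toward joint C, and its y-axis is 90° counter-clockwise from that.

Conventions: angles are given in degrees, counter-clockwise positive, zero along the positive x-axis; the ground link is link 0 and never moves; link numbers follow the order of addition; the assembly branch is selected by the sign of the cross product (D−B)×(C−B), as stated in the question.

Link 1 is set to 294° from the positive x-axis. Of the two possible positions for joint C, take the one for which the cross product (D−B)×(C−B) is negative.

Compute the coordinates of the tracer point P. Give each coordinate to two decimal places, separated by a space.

A=(0,0), D=(5.00,0)
B = A + 2.00·(cos294°, sin294°) = (0.8135, -1.8271)
|BD| = 4.5679
circle(B,5.00) ∩ circle(D,9.00): a=-3.8459, h=3.1952
  candidates: C₊=(-3.9894,-0.4369) cross=14.595; C₋=(-1.4333,-6.2939) cross=-14.595
  branch - wants cross < 0 → take C=(-1.4333,-6.2939) (cross=-14.595)
ex = (C−B)/|BC| = (-0.4494,-0.8934); ey = (0.8934,-0.4494)
P = B + -2.12·ex + 2.37·ey = (3.8834,-0.9982)

3.88 -1.00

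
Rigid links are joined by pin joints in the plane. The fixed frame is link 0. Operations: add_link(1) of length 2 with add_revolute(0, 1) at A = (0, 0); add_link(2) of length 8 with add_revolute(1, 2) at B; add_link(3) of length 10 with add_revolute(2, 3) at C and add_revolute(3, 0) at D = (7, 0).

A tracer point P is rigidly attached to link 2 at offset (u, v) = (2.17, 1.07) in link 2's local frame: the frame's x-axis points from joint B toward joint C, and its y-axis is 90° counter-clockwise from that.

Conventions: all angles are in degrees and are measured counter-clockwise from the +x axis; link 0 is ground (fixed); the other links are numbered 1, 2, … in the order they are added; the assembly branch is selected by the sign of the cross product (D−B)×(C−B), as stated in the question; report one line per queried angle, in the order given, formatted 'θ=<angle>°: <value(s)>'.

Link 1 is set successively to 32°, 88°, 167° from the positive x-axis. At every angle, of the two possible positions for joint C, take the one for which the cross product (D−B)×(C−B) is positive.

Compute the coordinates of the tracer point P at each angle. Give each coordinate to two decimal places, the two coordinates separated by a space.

A=(0,0), D=(7.00,0)
θ=32°: B = A + 2.00·(cos32°, sin32°) = (1.6961, 1.0598)
θ=32°: |BD| = 5.4088
θ=32°: circle(B,8.00) ∩ circle(D,10.00): a=-0.6236, h=7.9757
θ=32°:   candidates: C₊=(2.6474,9.0031) cross=43.138; C₋=(-0.4782,-6.6390) cross=-43.138
θ=32°:   branch + wants cross > 0 → take C=(2.6474,9.0031) (cross=43.138)
θ=32°: ex = (C−B)/|BC| = (0.1189,0.9929); ey = (-0.9929,0.1189)
θ=32°: P = B + 2.17·ex + 1.07·ey = (0.8917,3.3417)
θ=88°: B = A + 2.00·(cos88°, sin88°) = (0.0698, 1.9988)
θ=88°: |BD| = 7.2127
θ=88°: circle(B,8.00) ∩ circle(D,10.00): a=1.1107, h=7.9225
θ=88°:   candidates: C₊=(3.3325,9.3032) cross=57.143; C₋=(-1.0585,-5.9213) cross=-57.143
θ=88°:   branch + wants cross > 0 → take C=(3.3325,9.3032) (cross=57.143)
θ=88°: ex = (C−B)/|BC| = (0.4078,0.9131); ey = (-0.9131,0.4078)
θ=88°: P = B + 2.17·ex + 1.07·ey = (-0.0222,4.4165)
θ=167°: B = A + 2.00·(cos167°, sin167°) = (-1.9487, 0.4499)
θ=167°: |BD| = 8.9600
θ=167°: circle(B,8.00) ∩ circle(D,10.00): a=2.4711, h=7.6088
θ=167°:   candidates: C₊=(0.9013,7.9250) cross=68.175; C₋=(0.1372,-7.2734) cross=-68.175
θ=167°:   branch + wants cross > 0 → take C=(0.9013,7.9250) (cross=68.175)
θ=167°: ex = (C−B)/|BC| = (0.3563,0.9344); ey = (-0.9344,0.3563)
θ=167°: P = B + 2.17·ex + 1.07·ey = (-2.1755,2.8587)

θ=32°: 0.89 3.34
θ=88°: -0.02 4.42
θ=167°: -2.18 2.86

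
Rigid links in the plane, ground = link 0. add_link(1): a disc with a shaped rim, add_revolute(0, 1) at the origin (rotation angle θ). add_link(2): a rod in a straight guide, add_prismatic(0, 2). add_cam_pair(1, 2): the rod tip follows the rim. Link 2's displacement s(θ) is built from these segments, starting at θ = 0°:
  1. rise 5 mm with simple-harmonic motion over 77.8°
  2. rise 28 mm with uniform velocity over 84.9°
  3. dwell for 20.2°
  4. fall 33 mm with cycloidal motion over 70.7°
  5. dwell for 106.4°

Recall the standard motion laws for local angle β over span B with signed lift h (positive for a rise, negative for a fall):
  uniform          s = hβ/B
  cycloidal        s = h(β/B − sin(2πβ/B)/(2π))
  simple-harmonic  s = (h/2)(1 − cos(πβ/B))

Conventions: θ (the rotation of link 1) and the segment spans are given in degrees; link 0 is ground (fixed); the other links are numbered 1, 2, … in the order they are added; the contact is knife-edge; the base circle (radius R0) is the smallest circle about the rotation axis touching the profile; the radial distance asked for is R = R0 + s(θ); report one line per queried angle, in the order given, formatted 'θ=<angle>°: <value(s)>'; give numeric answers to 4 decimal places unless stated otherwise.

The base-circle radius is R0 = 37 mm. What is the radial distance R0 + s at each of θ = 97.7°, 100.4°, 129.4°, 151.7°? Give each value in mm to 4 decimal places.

segment 1 (0° to 77.8°, simple-harmonic, h = 5) is passed completely: s = 0.0000 + (5) = 5.0000
θ = 97.7° falls in segment 2 (77.8° to 162.7°, uniform, h = 28): β = 97.7 − 77.8 = 19.9°, B = 84.9°; Δs = 28·19.9/84.9 = 6.5630; s = 5.0000 + 6.5630 = 11.5630
θ = 100.4° falls in segment 2 (77.8° to 162.7°, uniform, h = 28): β = 100.4 − 77.8 = 22.6°, B = 84.9°; Δs = 28·22.6/84.9 = 7.4535; s = 5.0000 + 7.4535 = 12.4535
θ = 129.4° falls in segment 2 (77.8° to 162.7°, uniform, h = 28): β = 129.4 − 77.8 = 51.6°, B = 84.9°; Δs = 28·51.6/84.9 = 17.0177; s = 5.0000 + 17.0177 = 22.0177
θ = 151.7° falls in segment 2 (77.8° to 162.7°, uniform, h = 28): β = 151.7 − 77.8 = 73.9°, B = 84.9°; Δs = 28·73.9/84.9 = 24.3722; s = 5.0000 + 24.3722 = 29.3722
θ=97.7°: R = R0 + s = 37 + 11.5630 = 48.5630
θ=100.4°: R = R0 + s = 37 + 12.4535 = 49.4535
θ=129.4°: R = R0 + s = 37 + 22.0177 = 59.0177
θ=151.7°: R = R0 + s = 37 + 29.3722 = 66.3722

θ=97.7°: 48.5630
θ=100.4°: 49.4535
θ=129.4°: 59.0177
θ=151.7°: 66.3722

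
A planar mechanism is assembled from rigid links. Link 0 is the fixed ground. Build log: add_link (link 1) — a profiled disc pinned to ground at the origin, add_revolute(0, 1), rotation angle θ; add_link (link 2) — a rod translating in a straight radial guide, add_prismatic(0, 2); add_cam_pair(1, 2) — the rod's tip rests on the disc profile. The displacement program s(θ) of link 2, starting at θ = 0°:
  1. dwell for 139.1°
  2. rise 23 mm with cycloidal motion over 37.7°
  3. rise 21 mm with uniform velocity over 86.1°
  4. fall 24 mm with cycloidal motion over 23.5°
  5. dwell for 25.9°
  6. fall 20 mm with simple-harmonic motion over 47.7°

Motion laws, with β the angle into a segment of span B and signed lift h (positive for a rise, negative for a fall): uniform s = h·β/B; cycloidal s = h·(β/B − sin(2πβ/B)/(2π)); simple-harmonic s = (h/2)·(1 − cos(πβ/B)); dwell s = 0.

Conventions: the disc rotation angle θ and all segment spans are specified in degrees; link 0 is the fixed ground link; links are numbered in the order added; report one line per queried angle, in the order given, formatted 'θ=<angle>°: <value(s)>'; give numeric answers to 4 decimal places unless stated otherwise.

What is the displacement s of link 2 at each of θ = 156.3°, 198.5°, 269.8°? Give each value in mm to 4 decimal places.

seg 1 [0°–139.1°] dwell: s stays 0.0000
seg 2 [139.1°–176.8°] cycloidal, h=23: θ=156.3° here. β=17.2, B=37.7. 23·(0.4562 − sin(2π·0.4562)/(2π)) = 9.4994 → s = 9.4994
seg 2 [139.1°–176.8°] cycloidal, h=23: full span → s += 23 → s = 23.0000
seg 3 [176.8°–262.9°] uniform, h=21: θ=198.5° here. β=21.7, B=86.1. 21·21.7/86.1 = 5.2927 → s = 28.2927
seg 3 [176.8°–262.9°] uniform, h=21: full span → s += 21 → s = 44.0000
seg 4 [262.9°–286.4°] cycloidal, h=-24: θ=269.8° here. β=6.9, B=23.5. -24·(0.2936 − sin(2π·0.2936)/(2π)) = -3.3696 → s = 40.6304

θ=156.3°: 9.4994
θ=198.5°: 28.2927
θ=269.8°: 40.6304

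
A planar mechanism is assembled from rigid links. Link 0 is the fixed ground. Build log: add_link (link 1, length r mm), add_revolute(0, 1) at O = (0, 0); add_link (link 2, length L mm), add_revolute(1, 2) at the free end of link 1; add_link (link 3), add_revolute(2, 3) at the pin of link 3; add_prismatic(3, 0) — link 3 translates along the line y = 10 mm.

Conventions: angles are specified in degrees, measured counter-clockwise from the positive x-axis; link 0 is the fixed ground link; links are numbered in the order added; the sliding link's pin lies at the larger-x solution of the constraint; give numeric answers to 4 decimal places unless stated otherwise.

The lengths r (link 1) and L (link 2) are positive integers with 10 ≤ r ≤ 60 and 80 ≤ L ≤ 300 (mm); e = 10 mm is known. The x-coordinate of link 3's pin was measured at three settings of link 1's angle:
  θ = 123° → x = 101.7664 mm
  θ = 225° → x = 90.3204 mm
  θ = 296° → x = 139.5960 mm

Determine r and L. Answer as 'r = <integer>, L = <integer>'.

constraint per measurement: (x − r cos θ)² + (r sin θ − e)² = L²
subtracting the θ₁ and θ₂ equations cancels the r² and L² terms:
r = (x₁² − x₂²) / (2[(x₁cos θ₁ + e sin θ₁) − (x₂cos θ₂ + e sin θ₂)]) = 46.0002 → r = 46
L² = (x₁ − r cos θ₁)² + (r sin θ₁ − e)² = 16900.0110 → L = 130.0000 → L = 130
check at θ₃=296°: x = 139.5960 (printed 139.5960) ✓

r = 46, L = 130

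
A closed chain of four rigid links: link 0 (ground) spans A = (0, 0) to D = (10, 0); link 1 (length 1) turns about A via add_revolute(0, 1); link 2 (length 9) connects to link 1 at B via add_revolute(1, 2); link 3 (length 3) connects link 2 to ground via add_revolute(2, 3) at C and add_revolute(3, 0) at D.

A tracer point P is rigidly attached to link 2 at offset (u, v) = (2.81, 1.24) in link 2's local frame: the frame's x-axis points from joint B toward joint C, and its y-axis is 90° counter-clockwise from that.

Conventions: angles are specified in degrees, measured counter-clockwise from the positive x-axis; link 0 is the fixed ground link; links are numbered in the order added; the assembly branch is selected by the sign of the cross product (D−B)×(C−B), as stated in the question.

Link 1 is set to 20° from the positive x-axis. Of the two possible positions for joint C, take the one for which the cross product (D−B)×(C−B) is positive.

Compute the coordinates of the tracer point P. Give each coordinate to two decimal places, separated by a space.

A=(0,0), D=(10.00,0)
B = A + 1.00·(cos20°, sin20°) = (0.9397, 0.3420)
|BD| = 9.0668
circle(B,9.00) ∩ circle(D,3.00): a=8.5039, h=2.9467
  candidates: C₊=(9.5487,2.9659) cross=26.717; C₋=(9.3264,-2.9234) cross=-26.717
  branch + wants cross > 0 → take C=(9.5487,2.9659) (cross=26.717)
ex = (C−B)/|BC| = (0.9566,0.2915); ey = (-0.2915,0.9566)
P = B + 2.81·ex + 1.24·ey = (3.2661,2.3474)

3.27 2.35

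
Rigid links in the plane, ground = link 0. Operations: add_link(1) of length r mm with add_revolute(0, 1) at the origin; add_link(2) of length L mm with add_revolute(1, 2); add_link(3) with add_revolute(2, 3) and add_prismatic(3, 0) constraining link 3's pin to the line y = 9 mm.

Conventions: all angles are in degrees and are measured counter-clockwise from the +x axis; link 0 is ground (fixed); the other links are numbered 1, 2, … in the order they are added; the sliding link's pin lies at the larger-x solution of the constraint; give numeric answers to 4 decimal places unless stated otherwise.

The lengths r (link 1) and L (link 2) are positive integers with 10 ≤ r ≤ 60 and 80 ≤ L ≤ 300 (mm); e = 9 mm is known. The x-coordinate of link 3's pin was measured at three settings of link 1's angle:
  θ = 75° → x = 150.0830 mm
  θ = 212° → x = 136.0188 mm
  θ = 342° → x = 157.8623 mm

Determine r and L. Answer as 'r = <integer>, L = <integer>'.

constraint per measurement: (x − r cos θ)² + (r sin θ − e)² = L²
subtracting the θ₁ and θ₂ equations cancels the r² and L² terms:
r = (x₁² − x₂²) / (2[(x₁cos θ₁ + e sin θ₁) − (x₂cos θ₂ + e sin θ₂)]) = 12.0000 → r = 12
L² = (x₁ − r cos θ₁)² + (r sin θ₁ − e)² = 21609.0028 → L = 147.0000 → L = 147
check at θ₃=342°: x = 157.8623 (printed 157.8623) ✓

r = 12, L = 147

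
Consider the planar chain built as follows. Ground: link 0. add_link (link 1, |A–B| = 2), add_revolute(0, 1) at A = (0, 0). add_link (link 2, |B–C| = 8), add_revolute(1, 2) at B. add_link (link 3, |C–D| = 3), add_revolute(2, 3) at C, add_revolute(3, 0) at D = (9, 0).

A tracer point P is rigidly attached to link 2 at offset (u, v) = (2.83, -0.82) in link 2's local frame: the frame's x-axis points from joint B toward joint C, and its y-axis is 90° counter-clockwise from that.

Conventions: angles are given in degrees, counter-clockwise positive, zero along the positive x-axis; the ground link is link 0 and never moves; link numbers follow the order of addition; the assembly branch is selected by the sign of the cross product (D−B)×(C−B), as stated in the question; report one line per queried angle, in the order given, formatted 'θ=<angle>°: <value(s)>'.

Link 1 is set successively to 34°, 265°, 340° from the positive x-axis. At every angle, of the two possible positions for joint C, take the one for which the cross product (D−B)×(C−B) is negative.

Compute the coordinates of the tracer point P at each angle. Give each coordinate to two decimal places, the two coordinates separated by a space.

A=(0,0), D=(9.00,0)
θ=34°: B = A + 2.00·(cos34°, sin34°) = (1.6581, 1.1184)
θ=34°: |BD| = 7.4266
θ=34°: circle(B,8.00) ∩ circle(D,3.00): a=7.4162, h=3.0000
θ=34°:   candidates: C₊=(9.4415,2.9673) cross=22.280; C₋=(8.5379,-2.9642) cross=-22.280
θ=34°:   branch - wants cross < 0 → take C=(8.5379,-2.9642) (cross=-22.280)
θ=34°: ex = (C−B)/|BC| = (0.8600,-0.5103); ey = (0.5103,0.8600)
θ=34°: P = B + 2.83·ex + -0.82·ey = (3.6734,-1.0310)
θ=265°: B = A + 2.00·(cos265°, sin265°) = (-0.1743, -1.9924)
θ=265°: |BD| = 9.3882
θ=265°: circle(B,8.00) ∩ circle(D,3.00): a=7.6233, h=2.4260
θ=265°:   candidates: C₊=(6.7605,1.9962) cross=22.775; C₋=(7.7902,-2.7452) cross=-22.775
θ=265°:   branch - wants cross < 0 → take C=(7.7902,-2.7452) (cross=-22.775)
θ=265°: ex = (C−B)/|BC| = (0.9956,-0.0941); ey = (0.0941,0.9956)
θ=265°: P = B + 2.83·ex + -0.82·ey = (2.5660,-3.0751)
θ=340°: B = A + 2.00·(cos340°, sin340°) = (1.8794, -0.6840)
θ=340°: |BD| = 7.1534
θ=340°: circle(B,8.00) ∩ circle(D,3.00): a=7.4210, h=2.9880
θ=340°:   candidates: C₊=(8.9807,2.9999) cross=21.375; C₋=(9.5521,-2.9488) cross=-21.375
θ=340°:   branch - wants cross < 0 → take C=(9.5521,-2.9488) (cross=-21.375)
θ=340°: ex = (C−B)/|BC| = (0.9591,-0.2831); ey = (0.2831,0.9591)
θ=340°: P = B + 2.83·ex + -0.82·ey = (4.3615,-2.2716)

θ=34°: 3.67 -1.03
θ=265°: 2.57 -3.08
θ=340°: 4.36 -2.27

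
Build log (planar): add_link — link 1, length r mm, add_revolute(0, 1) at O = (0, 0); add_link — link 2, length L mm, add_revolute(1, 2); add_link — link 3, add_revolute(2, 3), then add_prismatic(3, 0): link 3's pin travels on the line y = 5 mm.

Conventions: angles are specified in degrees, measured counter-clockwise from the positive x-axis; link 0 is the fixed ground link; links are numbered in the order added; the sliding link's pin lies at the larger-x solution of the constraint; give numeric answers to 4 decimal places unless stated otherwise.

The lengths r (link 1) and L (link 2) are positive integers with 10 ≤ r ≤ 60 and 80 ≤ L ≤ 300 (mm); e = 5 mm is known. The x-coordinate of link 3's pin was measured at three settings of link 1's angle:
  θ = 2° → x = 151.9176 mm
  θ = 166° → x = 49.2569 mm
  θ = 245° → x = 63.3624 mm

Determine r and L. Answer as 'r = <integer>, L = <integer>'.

constraint per measurement: (x − r cos θ)² + (r sin θ − e)² = L²
subtracting the θ₁ and θ₂ equations cancels the r² and L² terms:
r = (x₁² − x₂²) / (2[(x₁cos θ₁ + e sin θ₁) − (x₂cos θ₂ + e sin θ₂)]) = 52.0000 → r = 52
L² = (x₁ − r cos θ₁)² + (r sin θ₁ − e)² = 10000.0036 → L = 100.0000 → L = 100
check at θ₃=245°: x = 63.3624 (printed 63.3624) ✓

r = 52, L = 100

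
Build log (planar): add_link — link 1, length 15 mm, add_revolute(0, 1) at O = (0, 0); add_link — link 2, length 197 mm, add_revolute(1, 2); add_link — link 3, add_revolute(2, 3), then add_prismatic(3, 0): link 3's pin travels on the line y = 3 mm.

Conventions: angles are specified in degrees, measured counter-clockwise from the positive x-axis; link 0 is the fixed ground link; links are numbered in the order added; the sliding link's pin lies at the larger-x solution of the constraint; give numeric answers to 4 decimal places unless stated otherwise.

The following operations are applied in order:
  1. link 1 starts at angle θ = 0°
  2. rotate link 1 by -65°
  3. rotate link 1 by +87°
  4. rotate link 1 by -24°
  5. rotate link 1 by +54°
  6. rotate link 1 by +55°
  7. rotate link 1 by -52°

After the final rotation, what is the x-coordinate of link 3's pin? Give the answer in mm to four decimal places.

geometry: r = 15 mm, L = 197 mm, e = 3 mm; θ starts at 0°
rotate link 1 by -65°: θ ← 0° -65° = -65°
rotate link 1 by +87°: θ ← -65° +87° = 22°
rotate link 1 by -24°: θ ← 22° -24° = -2°
rotate link 1 by +54°: θ ← -2° +54° = 52°
rotate link 1 by +55°: θ ← 52° +55° = 107°
rotate link 1 by -52°: θ ← 107° -52° = 55°
crank pin P = (r cos θ, r sin θ) = (8.603647, 12.287281)
h = r sin θ − e = 12.287281 − 3 = 9.287281
x = r cos θ + √(L² − h²) = 8.603647 + 196.780961 = 205.384607

205.3846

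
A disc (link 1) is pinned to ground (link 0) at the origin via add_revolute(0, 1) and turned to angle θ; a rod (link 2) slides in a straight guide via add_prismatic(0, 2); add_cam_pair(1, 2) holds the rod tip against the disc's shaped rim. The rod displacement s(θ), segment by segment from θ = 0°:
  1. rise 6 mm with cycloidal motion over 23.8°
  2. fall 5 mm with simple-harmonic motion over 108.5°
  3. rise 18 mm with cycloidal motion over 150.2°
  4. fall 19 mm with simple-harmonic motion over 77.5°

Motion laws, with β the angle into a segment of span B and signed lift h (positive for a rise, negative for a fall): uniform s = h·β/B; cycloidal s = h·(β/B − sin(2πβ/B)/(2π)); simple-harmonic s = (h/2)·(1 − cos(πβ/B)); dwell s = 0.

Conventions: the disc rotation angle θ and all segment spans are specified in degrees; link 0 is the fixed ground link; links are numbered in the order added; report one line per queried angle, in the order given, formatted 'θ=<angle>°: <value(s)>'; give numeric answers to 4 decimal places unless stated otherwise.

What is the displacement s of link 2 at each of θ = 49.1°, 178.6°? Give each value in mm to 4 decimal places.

segment 1 (0° to 23.8°, cycloidal, h = 6) is passed completely: s = 0.0000 + (6) = 6.0000
θ = 49.1° falls in segment 2 (23.8° to 132.3°, simple-harmonic, h = -5): β = 49.1 − 23.8 = 25.3°, B = 108.5°; Δs = -5/2·(1 − cos(π·0.2332)) = -0.6413; s = 6.0000 − 0.6413 = 5.3587
segment 2 (23.8° to 132.3°, simple-harmonic, h = -5) is passed completely: s = 6.0000 + (-5) = 1.0000
θ = 178.6° falls in segment 3 (132.3° to 282.5°, cycloidal, h = 18): β = 178.6 − 132.3 = 46.3°, B = 150.2°; Δs = 18·(0.3083 − sin(2π·0.3083)/(2π)) = 2.8736; s = 1.0000 + 2.8736 = 3.8736

θ=49.1°: 5.3587
θ=178.6°: 3.8736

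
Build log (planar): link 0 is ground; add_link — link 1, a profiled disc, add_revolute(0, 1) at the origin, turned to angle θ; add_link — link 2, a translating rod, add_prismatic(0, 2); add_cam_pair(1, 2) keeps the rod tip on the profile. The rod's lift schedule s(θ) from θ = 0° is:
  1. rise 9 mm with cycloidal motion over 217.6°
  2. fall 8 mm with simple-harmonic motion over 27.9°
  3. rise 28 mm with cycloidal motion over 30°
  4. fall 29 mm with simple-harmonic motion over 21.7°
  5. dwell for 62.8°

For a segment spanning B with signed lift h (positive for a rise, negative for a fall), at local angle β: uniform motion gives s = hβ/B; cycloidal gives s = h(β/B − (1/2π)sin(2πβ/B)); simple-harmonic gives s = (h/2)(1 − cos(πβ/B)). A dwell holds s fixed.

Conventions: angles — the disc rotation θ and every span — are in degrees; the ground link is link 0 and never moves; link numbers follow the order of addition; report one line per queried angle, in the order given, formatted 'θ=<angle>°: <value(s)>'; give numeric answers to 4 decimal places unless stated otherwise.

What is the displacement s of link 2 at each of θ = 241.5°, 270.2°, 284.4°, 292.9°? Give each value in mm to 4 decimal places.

seg 1 [0°–217.6°] cycloidal, h=9: full span → s += 9 → s = 9.0000
seg 2 [217.6°–245.5°] simple-harmonic, h=-8: θ=241.5° here. β=23.9, B=27.9. -8/2·(1 − cos(π·0.8566)) = -7.6011 → s = 1.3989
seg 2 [217.6°–245.5°] simple-harmonic, h=-8: full span → s += -8 → s = 1.0000
seg 3 [245.5°–275.5°] cycloidal, h=28: θ=270.2° here. β=24.7, B=30. 28·(0.8233 − sin(2π·0.8233)/(2π)) = 27.0449 → s = 28.0449
seg 3 [245.5°–275.5°] cycloidal, h=28: full span → s += 28 → s = 29.0000
seg 4 [275.5°–297.2°] simple-harmonic, h=-29: θ=284.4° here. β=8.9, B=21.7. -29/2·(1 − cos(π·0.4101)) = -10.4607 → s = 18.5393
seg 4 [275.5°–297.2°] simple-harmonic, h=-29: θ=292.9° here. β=17.4, B=21.7. -29/2·(1 − cos(π·0.8018)) = -26.2799 → s = 2.7201

θ=241.5°: 1.3989
θ=270.2°: 28.0449
θ=284.4°: 18.5393
θ=292.9°: 2.7201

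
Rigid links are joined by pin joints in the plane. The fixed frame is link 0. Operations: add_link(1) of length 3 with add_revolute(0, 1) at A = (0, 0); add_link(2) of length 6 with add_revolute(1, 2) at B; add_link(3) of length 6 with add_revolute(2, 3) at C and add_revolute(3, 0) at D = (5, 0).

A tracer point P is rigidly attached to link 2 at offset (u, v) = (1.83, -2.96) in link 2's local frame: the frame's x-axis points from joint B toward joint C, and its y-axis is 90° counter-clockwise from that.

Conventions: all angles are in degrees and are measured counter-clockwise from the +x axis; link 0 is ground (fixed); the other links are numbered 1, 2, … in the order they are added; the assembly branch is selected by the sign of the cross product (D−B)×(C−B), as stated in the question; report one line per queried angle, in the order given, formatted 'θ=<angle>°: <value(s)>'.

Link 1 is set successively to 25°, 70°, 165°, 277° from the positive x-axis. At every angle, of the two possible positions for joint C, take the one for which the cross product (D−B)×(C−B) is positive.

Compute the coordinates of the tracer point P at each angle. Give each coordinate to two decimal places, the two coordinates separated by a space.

A=(0,0), D=(5.00,0)
θ=25°: B = A + 3.00·(cos25°, sin25°) = (2.7189, 1.2679)
θ=25°: |BD| = 2.6097
θ=25°: circle(B,6.00) ∩ circle(D,6.00): a=1.3049, h=5.8564
θ=25°:   candidates: C₊=(6.7046,5.7528) cross=15.284; C₋=(1.0143,-4.4849) cross=-15.284
θ=25°:   branch + wants cross > 0 → take C=(6.7046,5.7528) (cross=15.284)
θ=25°: ex = (C−B)/|BC| = (0.6643,0.7475); ey = (-0.7475,0.6643)
θ=25°: P = B + 1.83·ex + -2.96·ey = (6.1471,0.6695)
θ=70°: B = A + 3.00·(cos70°, sin70°) = (1.0261, 2.8191)
θ=70°: |BD| = 4.8723
θ=70°: circle(B,6.00) ∩ circle(D,6.00): a=2.4362, h=5.4832
θ=70°:   candidates: C₊=(6.1855,5.8817) cross=26.716; C₋=(-0.1595,-3.0626) cross=-26.716
θ=70°:   branch + wants cross > 0 → take C=(6.1855,5.8817) (cross=26.716)
θ=70°: ex = (C−B)/|BC| = (0.8599,0.5104); ey = (-0.5104,0.8599)
θ=70°: P = B + 1.83·ex + -2.96·ey = (4.1106,1.2078)
θ=165°: B = A + 3.00·(cos165°, sin165°) = (-2.8978, 0.7765)
θ=165°: |BD| = 7.9359
θ=165°: circle(B,6.00) ∩ circle(D,6.00): a=3.9679, h=4.5006
θ=165°:   candidates: C₊=(1.4915,4.8673) cross=35.716; C₋=(0.6108,-4.0908) cross=-35.716
θ=165°:   branch + wants cross > 0 → take C=(1.4915,4.8673) (cross=35.716)
θ=165°: ex = (C−B)/|BC| = (0.7315,0.6818); ey = (-0.6818,0.7315)
θ=165°: P = B + 1.83·ex + -2.96·ey = (0.4591,-0.1412)
θ=277°: B = A + 3.00·(cos277°, sin277°) = (0.3656, -2.9776)
θ=277°: |BD| = 5.5085
θ=277°: circle(B,6.00) ∩ circle(D,6.00): a=2.7543, h=5.3305
θ=277°:   candidates: C₊=(-0.1986,2.9958) cross=29.363; C₋=(5.5642,-5.9734) cross=-29.363
θ=277°:   branch + wants cross > 0 → take C=(-0.1986,2.9958) (cross=29.363)
θ=277°: ex = (C−B)/|BC| = (-0.0940,0.9956); ey = (-0.9956,-0.0940)
θ=277°: P = B + 1.83·ex + -2.96·ey = (3.1404,-0.8774)

θ=25°: 6.15 0.67
θ=70°: 4.11 1.21
θ=165°: 0.46 -0.14
θ=277°: 3.14 -0.88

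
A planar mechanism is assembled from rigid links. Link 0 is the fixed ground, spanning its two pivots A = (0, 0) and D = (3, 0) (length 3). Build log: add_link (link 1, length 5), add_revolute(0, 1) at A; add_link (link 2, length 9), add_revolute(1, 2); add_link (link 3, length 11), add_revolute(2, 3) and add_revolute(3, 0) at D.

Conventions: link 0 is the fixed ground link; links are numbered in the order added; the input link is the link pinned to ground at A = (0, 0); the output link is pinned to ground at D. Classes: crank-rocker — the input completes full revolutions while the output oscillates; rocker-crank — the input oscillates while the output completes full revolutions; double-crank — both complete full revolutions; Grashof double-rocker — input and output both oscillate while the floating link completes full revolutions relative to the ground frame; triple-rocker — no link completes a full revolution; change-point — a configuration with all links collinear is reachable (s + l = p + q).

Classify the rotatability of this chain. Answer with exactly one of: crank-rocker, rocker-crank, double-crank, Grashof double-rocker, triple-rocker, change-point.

lengths: ground=3, input=5, coupler=9, output=11
sorted: s=3 (shortest), l=11 (longest), p+q=14
s + l = 14 vs p + q = 14
s + l = p + q → change-point (collinear configuration reachable)

change-point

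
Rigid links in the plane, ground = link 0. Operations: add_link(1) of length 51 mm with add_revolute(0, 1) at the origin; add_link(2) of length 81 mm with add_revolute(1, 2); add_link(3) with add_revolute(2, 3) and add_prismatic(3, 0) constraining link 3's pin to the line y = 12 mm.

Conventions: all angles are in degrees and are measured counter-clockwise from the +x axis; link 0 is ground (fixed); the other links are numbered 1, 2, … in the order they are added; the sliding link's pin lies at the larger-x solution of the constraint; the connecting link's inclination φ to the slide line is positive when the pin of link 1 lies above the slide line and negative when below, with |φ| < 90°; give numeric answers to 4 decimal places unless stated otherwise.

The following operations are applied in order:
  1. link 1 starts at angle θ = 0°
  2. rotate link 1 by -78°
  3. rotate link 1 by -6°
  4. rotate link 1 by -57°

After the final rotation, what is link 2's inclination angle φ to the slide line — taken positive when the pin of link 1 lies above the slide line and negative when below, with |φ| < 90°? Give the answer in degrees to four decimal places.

geometry: r = 51 mm, L = 81 mm, e = 12 mm; θ starts at 0°
rotate link 1 by -78°: θ ← 0° -78° = -78°
rotate link 1 by -6°: θ ← -78° -6° = -84°
rotate link 1 by -57°: θ ← -84° -57° = -141°
h = r sin θ − e = -32.095340 − 12 = -44.095340
sin φ = h / L = -44.095340 / 81 = -0.54438691
φ = arcsin(-0.54438691) = -32.982777°

-32.9828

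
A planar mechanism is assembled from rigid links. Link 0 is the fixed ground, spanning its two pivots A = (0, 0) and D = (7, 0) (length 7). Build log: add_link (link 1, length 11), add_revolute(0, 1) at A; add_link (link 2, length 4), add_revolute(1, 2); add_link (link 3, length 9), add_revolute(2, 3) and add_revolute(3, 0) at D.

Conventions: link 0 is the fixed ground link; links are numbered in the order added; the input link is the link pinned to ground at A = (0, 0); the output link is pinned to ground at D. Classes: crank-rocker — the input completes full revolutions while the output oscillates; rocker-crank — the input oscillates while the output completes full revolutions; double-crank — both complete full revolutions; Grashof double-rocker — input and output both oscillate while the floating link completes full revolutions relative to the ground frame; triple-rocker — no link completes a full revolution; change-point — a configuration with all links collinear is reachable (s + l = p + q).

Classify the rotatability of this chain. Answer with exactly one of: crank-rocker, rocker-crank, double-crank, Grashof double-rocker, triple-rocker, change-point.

lengths: ground=7, input=11, coupler=4, output=9
sorted: s=4 (shortest), l=11 (longest), p+q=16
s + l = 15 vs p + q = 16
s + l < p + q (Grashof) with shortest = coupler link → Grashof double-rocker

Grashof double-rocker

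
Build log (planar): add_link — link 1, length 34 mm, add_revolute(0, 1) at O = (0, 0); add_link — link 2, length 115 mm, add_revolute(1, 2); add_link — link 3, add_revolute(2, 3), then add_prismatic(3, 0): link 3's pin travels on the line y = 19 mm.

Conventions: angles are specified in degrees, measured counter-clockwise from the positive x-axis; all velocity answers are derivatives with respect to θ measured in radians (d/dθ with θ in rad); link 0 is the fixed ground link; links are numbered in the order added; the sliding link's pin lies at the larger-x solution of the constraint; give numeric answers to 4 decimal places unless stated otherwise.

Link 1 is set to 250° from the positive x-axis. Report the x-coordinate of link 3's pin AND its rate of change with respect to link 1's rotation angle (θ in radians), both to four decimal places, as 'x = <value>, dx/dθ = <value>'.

geometry: r = 34 mm, L = 115 mm, e = 19 mm
crank pin P = (r cos θ, r sin θ) = (-11.628685, -31.949549)
h = r sin θ − e = -31.949549 − 19 = -50.949549
x = r cos θ + √(L² − h²) = -11.628685 + 103.097737 = 91.469052
dx/dθ = −r sin θ − h·r cos θ/√(L² − h²) (θ in radians; h = -50.949549) = 26.202806

x = 91.4691, dx/dθ = 26.2028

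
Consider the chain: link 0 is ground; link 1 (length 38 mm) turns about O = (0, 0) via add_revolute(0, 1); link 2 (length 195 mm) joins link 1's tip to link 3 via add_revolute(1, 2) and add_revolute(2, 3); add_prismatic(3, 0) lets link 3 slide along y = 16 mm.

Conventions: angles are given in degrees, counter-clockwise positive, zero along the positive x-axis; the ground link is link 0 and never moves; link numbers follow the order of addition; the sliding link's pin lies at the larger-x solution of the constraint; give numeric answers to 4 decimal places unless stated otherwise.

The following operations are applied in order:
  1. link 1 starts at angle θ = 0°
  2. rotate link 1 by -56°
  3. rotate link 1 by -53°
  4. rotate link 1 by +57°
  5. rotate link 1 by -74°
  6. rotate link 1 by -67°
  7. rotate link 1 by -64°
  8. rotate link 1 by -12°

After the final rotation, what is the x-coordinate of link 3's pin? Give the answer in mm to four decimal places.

geometry: r = 38 mm, L = 195 mm, e = 16 mm; θ starts at 0°
rotate link 1 by -56°: θ ← 0° -56° = -56°
rotate link 1 by -53°: θ ← -56° -53° = -109°
rotate link 1 by +57°: θ ← -109° +57° = -52°
rotate link 1 by -74°: θ ← -52° -74° = -126°
rotate link 1 by -67°: θ ← -126° -67° = -193°
rotate link 1 by -64°: θ ← -193° -64° = -257°
rotate link 1 by -12°: θ ← -257° -12° = -269°
crank pin P = (r cos θ, r sin θ) = (-0.663191, 37.994212)
h = r sin θ − e = 37.994212 − 16 = 21.994212
x = r cos θ + √(L² − h²) = -0.663191 + 193.755657 = 193.092466

193.0925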